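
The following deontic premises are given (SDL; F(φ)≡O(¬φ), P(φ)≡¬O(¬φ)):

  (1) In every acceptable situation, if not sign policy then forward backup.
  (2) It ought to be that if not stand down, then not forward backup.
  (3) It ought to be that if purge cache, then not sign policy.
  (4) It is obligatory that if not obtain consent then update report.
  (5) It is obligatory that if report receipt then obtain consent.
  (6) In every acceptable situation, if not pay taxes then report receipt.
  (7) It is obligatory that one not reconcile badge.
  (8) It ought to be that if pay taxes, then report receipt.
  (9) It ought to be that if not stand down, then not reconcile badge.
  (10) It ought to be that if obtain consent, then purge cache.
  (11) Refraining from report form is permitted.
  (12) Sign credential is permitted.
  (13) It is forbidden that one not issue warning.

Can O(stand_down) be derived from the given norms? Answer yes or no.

Premises 6 and 8 are O(¬pay_taxes → report_receipt) and O(pay_taxes → report_receipt); every ideal world satisfies ¬pay_taxes or pay_taxes, so in either case report_receipt holds — hence O(report_receipt).
Applying K to premise 5 (O(report_receipt → obtain_consent)) and O(report_receipt) yields O(obtain_consent).
From O(obtain_consent) and premise 10, O(obtain_consent → purge_cache), we obtain O(purge_cache).
Applying K to premise 3 (O(purge_cache → ¬sign_policy)) and O(purge_cache) yields O(¬sign_policy).
Applying K to premise 1 (O(¬sign_policy → forward_backup)) and O(¬sign_policy) yields O(forward_backup).
The contrapositive of premise 2 (O(¬stand_down → ¬forward_backup)) is O(forward_backup → stand_down), and O(forward_backup) is already established, so O(stand_down).
Premises 4, 7, 9, 11, 12, 13 do not contribute to this derivation.
So O(stand_down) follows.

Yes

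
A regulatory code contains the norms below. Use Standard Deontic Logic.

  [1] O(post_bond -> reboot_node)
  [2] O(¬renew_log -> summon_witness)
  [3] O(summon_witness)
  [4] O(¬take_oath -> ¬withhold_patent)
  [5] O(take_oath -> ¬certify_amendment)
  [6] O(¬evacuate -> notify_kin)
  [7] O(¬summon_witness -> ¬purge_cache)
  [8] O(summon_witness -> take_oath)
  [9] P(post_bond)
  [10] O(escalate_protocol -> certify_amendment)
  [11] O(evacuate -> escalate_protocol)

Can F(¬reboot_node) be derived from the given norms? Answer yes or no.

Premise 1 is O(post_bond -> reboot_node), but O(post_bond) is not derivable from the premises (the permission P(post_bond) asserts only ¬O(¬post_bond), not O(post_bond)), so it does not yield O(reboot_node).
No other premise forces O(reboot_node). An ideal world satisfying every premise can still have ¬reboot_node true, so F(¬reboot_node) is not derivable.

No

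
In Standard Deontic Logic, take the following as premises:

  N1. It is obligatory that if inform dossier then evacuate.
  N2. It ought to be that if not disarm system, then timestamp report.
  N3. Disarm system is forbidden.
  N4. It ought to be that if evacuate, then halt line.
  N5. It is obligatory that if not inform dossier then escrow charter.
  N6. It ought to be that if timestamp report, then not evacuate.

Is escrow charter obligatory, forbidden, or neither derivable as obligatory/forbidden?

Premise 3 is F(disarm_system), i.e. O(¬disarm_system).
With premise 2, O(¬disarm_system → timestamp_report), the K-axiom yields O(timestamp_report).
Applying K to premise 6 (O(timestamp_report → ¬evacuate)) and O(timestamp_report) yields O(¬evacuate).
The contrapositive of premise 1 (O(inform_dossier → evacuate)) is O(¬evacuate → ¬inform_dossier), and O(¬evacuate) is already established, so O(¬inform_dossier).
Applying K to premise 5 (O(¬inform_dossier → escrow_charter)) and O(¬inform_dossier) yields O(escrow_charter).
Premise 4 does not contribute to this derivation.
Hence escrow_charter is obligatory.

Obligatory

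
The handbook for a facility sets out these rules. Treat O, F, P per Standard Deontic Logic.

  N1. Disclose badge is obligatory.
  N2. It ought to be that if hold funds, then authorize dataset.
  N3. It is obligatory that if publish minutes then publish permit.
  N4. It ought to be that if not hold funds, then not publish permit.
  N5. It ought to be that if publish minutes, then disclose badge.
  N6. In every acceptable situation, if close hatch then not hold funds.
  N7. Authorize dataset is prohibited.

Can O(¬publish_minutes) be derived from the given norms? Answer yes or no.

Premise 7, F(authorize_dataset), is equivalent to O(¬authorize_dataset).
The contrapositive of premise 2 (O(hold_funds → authorize_dataset)) is O(¬authorize_dataset → ¬hold_funds), and O(¬authorize_dataset) is already established, so O(¬hold_funds).
With premise 4, O(¬hold_funds → ¬publish_permit), the K-axiom yields O(¬publish_permit).
Premise 3 is O(publish_minutes → publish_permit); contrapositively O(¬publish_permit → ¬publish_minutes). Since O(¬publish_permit) holds, K gives O(¬publish_minutes).
Premises 1, 5, 6 do not contribute to this derivation.
So O(¬publish_minutes) follows.

Yes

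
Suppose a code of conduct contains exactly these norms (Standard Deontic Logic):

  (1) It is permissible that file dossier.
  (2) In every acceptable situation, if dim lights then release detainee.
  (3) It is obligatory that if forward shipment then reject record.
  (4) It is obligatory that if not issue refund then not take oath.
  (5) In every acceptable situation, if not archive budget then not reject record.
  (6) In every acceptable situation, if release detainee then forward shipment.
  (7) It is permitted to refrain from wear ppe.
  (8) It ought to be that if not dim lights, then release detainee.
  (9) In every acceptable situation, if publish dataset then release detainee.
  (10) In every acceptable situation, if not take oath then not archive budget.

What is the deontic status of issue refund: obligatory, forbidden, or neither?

Premises 8 and 2 are O(¬dim_lights → release_detainee) and O(dim_lights → release_detainee); every ideal world satisfies ¬dim_lights or dim_lights, so in either case release_detainee holds — hence O(release_detainee).
From O(release_detainee) and premise 6, O(release_detainee → forward_shipment), we obtain O(forward_shipment).
From O(forward_shipment) and premise 3, O(forward_shipment → reject_record), we obtain O(reject_record).
Premise 5, O(¬archive_budget → ¬reject_record), contraposes to O(reject_record → archive_budget); with O(reject_record) we get O(archive_budget).
Premise 10 is O(¬take_oath → ¬archive_budget); contrapositively O(archive_budget → take_oath). Since O(archive_budget) holds, K gives O(take_oath).
Premise 4 is O(¬issue_refund → ¬take_oath); contrapositively O(take_oath → issue_refund). Since O(take_oath) holds, K gives O(issue_refund).
Premises 1, 7, 9 do not contribute to this derivation.
Hence issue_refund is obligatory.

Obligatory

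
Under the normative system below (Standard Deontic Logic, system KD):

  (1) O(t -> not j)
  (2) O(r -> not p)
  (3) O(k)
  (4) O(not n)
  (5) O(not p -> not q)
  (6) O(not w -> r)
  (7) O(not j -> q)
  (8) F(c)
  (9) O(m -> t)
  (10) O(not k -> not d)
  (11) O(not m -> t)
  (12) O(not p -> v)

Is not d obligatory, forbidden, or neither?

Premise 10 is O(not k -> not d), but O(not k) is not derivable from the premises, so it does not yield O(not d).
No premise or chain of K-axiom applications forces O(not d), and none forces O(d). So not d is neither obligatory nor forbidden under these norms.

Neither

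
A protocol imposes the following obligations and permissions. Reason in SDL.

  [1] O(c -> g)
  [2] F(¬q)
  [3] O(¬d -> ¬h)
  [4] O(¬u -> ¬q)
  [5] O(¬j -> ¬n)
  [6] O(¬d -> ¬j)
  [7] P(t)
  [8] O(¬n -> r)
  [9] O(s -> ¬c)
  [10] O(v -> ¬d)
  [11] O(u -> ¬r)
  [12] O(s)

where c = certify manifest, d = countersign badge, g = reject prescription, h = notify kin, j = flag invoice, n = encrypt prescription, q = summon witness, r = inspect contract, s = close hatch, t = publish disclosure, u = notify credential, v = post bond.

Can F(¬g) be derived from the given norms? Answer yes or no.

No

Premise 1 is O(c -> g), but O(c) is not derivable from the premises, so it does not yield O(g).
No other premise forces O(g). An ideal world satisfying every premise can still have ¬g true, so F(¬g) is not derivable.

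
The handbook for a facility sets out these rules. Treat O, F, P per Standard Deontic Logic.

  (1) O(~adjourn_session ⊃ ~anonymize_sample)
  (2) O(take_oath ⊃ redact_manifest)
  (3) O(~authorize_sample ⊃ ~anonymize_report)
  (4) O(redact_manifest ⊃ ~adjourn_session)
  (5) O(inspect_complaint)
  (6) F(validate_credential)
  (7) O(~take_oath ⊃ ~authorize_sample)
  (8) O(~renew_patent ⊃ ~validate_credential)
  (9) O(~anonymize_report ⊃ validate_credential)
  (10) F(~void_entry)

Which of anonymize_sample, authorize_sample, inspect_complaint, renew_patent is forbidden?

Premise 6 is F(validate_credential), i.e. O(~validate_credential).
The contrapositive of premise 9 (O(~anonymize_report ⊃ validate_credential)) is O(~validate_credential ⊃ anonymize_report), and O(~validate_credential) is already established, so O(anonymize_report).
Premise 3 is O(~authorize_sample ⊃ ~anonymize_report); contrapositively O(anonymize_report ⊃ authorize_sample). Since O(anonymize_report) holds, K gives O(authorize_sample).
The contrapositive of premise 7 (O(~take_oath ⊃ ~authorize_sample)) is O(authorize_sample ⊃ take_oath), and O(authorize_sample) is already established, so O(take_oath).
Applying K to premise 2 (O(take_oath ⊃ redact_manifest)) and O(take_oath) yields O(redact_manifest).
With premise 4, O(redact_manifest ⊃ ~adjourn_session), the K-axiom yields O(~adjourn_session).
From O(~adjourn_session) and premise 1, O(~adjourn_session ⊃ ~anonymize_sample), we obtain O(~anonymize_sample).
So O(~anonymize_sample) holds, i.e. anonymize_sample is forbidden. None of the other listed options is forbidden under the premises.

anonymize_sample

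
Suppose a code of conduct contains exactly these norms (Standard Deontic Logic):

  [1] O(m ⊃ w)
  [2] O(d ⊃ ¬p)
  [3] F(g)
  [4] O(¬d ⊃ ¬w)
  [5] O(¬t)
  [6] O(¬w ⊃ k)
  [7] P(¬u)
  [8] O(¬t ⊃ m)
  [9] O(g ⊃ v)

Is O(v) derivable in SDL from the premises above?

No

Premise 9 is O(g ⊃ v), but O(g) is not derivable from the premises, so it does not yield O(v).
No other premise forces O(v). An ideal world satisfying every premise can still have v false, so O(v) is not derivable.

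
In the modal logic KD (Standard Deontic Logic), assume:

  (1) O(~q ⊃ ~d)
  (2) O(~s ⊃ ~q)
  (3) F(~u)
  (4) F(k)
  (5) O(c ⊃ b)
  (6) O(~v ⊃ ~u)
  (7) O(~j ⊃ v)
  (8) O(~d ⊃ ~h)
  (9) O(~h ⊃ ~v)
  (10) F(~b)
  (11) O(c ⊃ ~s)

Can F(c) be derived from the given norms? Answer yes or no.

Yes

F(~u) at premise 3 means O(u).
Premise 6, O(~v ⊃ ~u), contraposes to O(u ⊃ v); with O(u) we get O(v).
Premise 9, O(~h ⊃ ~v), contraposes to O(v ⊃ h); with O(v) we get O(h).
Premise 8 is O(~d ⊃ ~h); contrapositively O(h ⊃ d). Since O(h) holds, K gives O(d).
Premise 1, O(~q ⊃ ~d), contraposes to O(d ⊃ q); with O(d) we get O(q).
Premise 2, O(~s ⊃ ~q), contraposes to O(q ⊃ s); with O(q) we get O(s).
Premise 11, O(c ⊃ ~s), contraposes to O(s ⊃ ~c); with O(s) we get O(~c).
Premises 4, 5, 7, 10 do not contribute to this derivation.
So O(~c) holds, i.e. F(c). The claim follows.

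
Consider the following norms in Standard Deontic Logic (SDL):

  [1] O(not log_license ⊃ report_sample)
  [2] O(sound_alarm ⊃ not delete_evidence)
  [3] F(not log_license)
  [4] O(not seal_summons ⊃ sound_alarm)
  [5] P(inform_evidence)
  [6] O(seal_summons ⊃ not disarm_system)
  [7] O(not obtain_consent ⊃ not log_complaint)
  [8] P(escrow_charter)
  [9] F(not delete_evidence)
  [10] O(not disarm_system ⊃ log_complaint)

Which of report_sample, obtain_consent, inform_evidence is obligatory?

obtain_consent

F(not delete_evidence) at premise 9 means O(delete_evidence).
Premise 2 is O(sound_alarm ⊃ not delete_evidence); contrapositively O(delete_evidence ⊃ not sound_alarm). Since O(delete_evidence) holds, K gives O(not sound_alarm).
The contrapositive of premise 4 (O(not seal_summons ⊃ sound_alarm)) is O(not sound_alarm ⊃ seal_summons), and O(not sound_alarm) is already established, so O(seal_summons).
Applying K to premise 6 (O(seal_summons ⊃ not disarm_system)) and O(seal_summons) yields O(not disarm_system).
Premise 10 is O(not disarm_system ⊃ log_complaint); since O(not disarm_system), deontic closure gives O(log_complaint).
The contrapositive of premise 7 (O(not obtain_consent ⊃ not log_complaint)) is O(log_complaint ⊃ obtain_consent), and O(log_complaint) is already established, so O(obtain_consent).
So O(obtain_consent) holds — obtain_consent is obligatory. None of the other listed options is made obligatory by any chain of premises.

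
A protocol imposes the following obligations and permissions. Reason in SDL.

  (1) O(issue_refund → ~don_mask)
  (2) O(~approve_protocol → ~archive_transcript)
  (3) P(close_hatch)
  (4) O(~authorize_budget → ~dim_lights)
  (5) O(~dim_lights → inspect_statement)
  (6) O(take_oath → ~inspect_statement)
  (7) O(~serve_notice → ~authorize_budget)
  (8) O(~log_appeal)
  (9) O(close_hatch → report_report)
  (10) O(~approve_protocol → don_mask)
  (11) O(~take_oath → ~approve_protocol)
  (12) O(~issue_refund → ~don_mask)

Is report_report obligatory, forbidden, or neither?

Neither

Premise 9 is O(close_hatch → report_report), but O(close_hatch) is not derivable from the premises (the permission P(close_hatch) asserts only ~O(~close_hatch), not O(close_hatch)), so it does not yield O(report_report).
No premise or chain of K-axiom applications forces O(report_report), and none forces O(~report_report). So report_report is neither obligatory nor forbidden under these norms.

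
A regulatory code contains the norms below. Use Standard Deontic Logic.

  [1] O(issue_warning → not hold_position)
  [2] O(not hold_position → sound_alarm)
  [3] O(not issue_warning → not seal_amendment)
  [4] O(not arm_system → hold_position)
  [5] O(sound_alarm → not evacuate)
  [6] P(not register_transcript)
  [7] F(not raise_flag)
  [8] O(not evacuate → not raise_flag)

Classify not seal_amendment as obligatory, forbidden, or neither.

F(not raise_flag) at premise 7 means O(raise_flag).
Premise 8 is O(not evacuate → not raise_flag); contrapositively O(raise_flag → evacuate). Since O(raise_flag) holds, K gives O(evacuate).
Premise 5 is O(sound_alarm → not evacuate); contrapositively O(evacuate → not sound_alarm). Since O(evacuate) holds, K gives O(not sound_alarm).
Premise 2, O(not hold_position → sound_alarm), contraposes to O(not sound_alarm → hold_position); with O(not sound_alarm) we get O(hold_position).
Premise 1, O(issue_warning → not hold_position), contraposes to O(hold_position → not issue_warning); with O(hold_position) we get O(not issue_warning).
Applying K to premise 3 (O(not issue_warning → not seal_amendment)) and O(not issue_warning) yields O(not seal_amendment).
Premises 4, 6 do not contribute to this derivation.
Hence not seal_amendment is obligatory.

Obligatory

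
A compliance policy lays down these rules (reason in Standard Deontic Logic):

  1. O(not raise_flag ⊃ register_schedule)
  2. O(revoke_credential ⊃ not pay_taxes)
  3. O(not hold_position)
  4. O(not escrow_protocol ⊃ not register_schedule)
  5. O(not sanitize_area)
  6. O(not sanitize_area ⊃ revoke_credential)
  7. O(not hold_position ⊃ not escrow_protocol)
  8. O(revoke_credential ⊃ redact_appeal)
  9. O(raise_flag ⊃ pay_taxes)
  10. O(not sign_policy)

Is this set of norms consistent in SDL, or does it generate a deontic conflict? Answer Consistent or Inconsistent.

Inconsistent

From premise 3 we have O(not hold_position).
With premise 7, O(not hold_position ⊃ not escrow_protocol), the K-axiom yields O(not escrow_protocol).
Premise 4 is O(not escrow_protocol ⊃ not register_schedule); since O(not escrow_protocol), deontic closure gives O(not register_schedule).
Premise 1, O(not raise_flag ⊃ register_schedule), contraposes to O(not register_schedule ⊃ raise_flag); with O(not register_schedule) we get O(raise_flag).
With premise 9, O(raise_flag ⊃ pay_taxes), the K-axiom yields O(pay_taxes).
Premise 2 is O(revoke_credential ⊃ not pay_taxes); contrapositively O(pay_taxes ⊃ not revoke_credential). Since O(pay_taxes) holds, K gives O(not revoke_credential).
The contrapositive of premise 6 (O(not sanitize_area ⊃ revoke_credential)) is O(not revoke_credential ⊃ sanitize_area), and O(not revoke_credential) is already established, so O(sanitize_area).
Yet premise 5 states O(not sanitize_area).
We now have both O(sanitize_area) and O(not sanitize_area) — sanitize_area is simultaneously obligatory and forbidden, violating the D-axiom.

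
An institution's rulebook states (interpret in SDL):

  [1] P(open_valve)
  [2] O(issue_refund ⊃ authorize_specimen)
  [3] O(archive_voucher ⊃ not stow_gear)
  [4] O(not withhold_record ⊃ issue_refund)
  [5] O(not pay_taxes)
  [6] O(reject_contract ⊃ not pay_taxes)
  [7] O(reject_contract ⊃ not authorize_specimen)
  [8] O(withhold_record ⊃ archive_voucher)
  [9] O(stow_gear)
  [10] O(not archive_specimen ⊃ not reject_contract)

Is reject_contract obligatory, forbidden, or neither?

Forbidden

From premise 9 we have O(stow_gear).
The contrapositive of premise 3 (O(archive_voucher ⊃ not stow_gear)) is O(stow_gear ⊃ not archive_voucher), and O(stow_gear) is already established, so O(not archive_voucher).
Premise 8 is O(withhold_record ⊃ archive_voucher); contrapositively O(not archive_voucher ⊃ not withhold_record). Since O(not archive_voucher) holds, K gives O(not withhold_record).
With premise 4, O(not withhold_record ⊃ issue_refund), the K-axiom yields O(issue_refund).
With premise 2, O(issue_refund ⊃ authorize_specimen), the K-axiom yields O(authorize_specimen).
Premise 7, O(reject_contract ⊃ not authorize_specimen), contraposes to O(authorize_specimen ⊃ not reject_contract); with O(authorize_specimen) we get O(not reject_contract).
Premises 1, 5, 6, 10 do not contribute to this derivation.
Thus O(not reject_contract), which is F(reject_contract): reject_contract is forbidden.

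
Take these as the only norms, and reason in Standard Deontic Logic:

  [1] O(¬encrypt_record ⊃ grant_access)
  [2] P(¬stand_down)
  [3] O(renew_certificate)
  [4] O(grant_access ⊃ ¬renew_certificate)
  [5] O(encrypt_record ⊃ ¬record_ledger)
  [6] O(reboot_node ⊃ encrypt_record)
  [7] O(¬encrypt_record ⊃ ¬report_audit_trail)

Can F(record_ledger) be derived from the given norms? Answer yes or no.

Yes

Premise 3 states O(renew_certificate) outright.
The contrapositive of premise 4 (O(grant_access ⊃ ¬renew_certificate)) is O(renew_certificate ⊃ ¬grant_access), and O(renew_certificate) is already established, so O(¬grant_access).
Premise 1 is O(¬encrypt_record ⊃ grant_access); contrapositively O(¬grant_access ⊃ encrypt_record). Since O(¬grant_access) holds, K gives O(encrypt_record).
Applying K to premise 5 (O(encrypt_record ⊃ ¬record_ledger)) and O(encrypt_record) yields O(¬record_ledger).
Premises 2, 6, 7 do not contribute to this derivation.
So O(¬record_ledger) holds, i.e. F(record_ledger). The claim follows.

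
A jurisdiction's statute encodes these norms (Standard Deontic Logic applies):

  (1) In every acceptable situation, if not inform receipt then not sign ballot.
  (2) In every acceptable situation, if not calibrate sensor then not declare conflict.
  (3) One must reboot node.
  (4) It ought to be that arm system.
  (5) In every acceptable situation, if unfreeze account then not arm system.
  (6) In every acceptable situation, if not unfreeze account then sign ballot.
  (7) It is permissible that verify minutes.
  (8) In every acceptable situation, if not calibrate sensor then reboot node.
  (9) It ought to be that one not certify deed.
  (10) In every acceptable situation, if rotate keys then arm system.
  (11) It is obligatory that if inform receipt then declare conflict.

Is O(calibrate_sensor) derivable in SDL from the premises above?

From premise 4 we have O(arm_system).
The contrapositive of premise 5 (O(unfreeze_account → ¬arm_system)) is O(arm_system → ¬unfreeze_account), and O(arm_system) is already established, so O(¬unfreeze_account).
Applying K to premise 6 (O(¬unfreeze_account → sign_ballot)) and O(¬unfreeze_account) yields O(sign_ballot).
Premise 1, O(¬inform_receipt → ¬sign_ballot), contraposes to O(sign_ballot → inform_receipt); with O(sign_ballot) we get O(inform_receipt).
Applying K to premise 11 (O(inform_receipt → declare_conflict)) and O(inform_receipt) yields O(declare_conflict).
The contrapositive of premise 2 (O(¬calibrate_sensor → ¬declare_conflict)) is O(declare_conflict → calibrate_sensor), and O(declare_conflict) is already established, so O(calibrate_sensor).
Premises 3, 7, 8, 9, 10 do not contribute to this derivation.
So O(calibrate_sensor) follows.

Yes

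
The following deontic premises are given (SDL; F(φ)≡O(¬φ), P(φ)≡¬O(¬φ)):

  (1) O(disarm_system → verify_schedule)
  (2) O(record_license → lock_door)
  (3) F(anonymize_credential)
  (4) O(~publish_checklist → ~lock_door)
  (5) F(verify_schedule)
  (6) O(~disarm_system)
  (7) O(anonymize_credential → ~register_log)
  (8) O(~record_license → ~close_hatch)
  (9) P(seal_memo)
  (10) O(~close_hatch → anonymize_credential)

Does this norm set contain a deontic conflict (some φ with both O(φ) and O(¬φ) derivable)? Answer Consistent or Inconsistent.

Consistent

Premise 1 is O(disarm_system → verify_schedule), but O(disarm_system) is not derivable from the premises, so it does not yield O(verify_schedule).
So O(verify_schedule) is not derivable, and the apparent clash with O(~verify_schedule) does not arise.
A world satisfying every obligation exists (e.g. anonymize_credential=false, close_hatch=true, disarm_system=false, lock_door=true, publish_checklist=true, record_license=true, register_log=false, seal_memo=false, verify_schedule=false); no atom is both obligatory and forbidden, so the set is consistent.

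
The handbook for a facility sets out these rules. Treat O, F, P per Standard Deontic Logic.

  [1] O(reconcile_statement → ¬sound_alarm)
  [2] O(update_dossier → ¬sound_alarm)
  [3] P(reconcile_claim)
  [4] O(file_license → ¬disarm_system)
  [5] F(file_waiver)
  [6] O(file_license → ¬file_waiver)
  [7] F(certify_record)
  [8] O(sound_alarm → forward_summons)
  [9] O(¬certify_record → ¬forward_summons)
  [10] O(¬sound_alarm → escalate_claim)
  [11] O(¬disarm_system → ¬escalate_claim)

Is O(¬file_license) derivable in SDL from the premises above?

F(certify_record) at premise 7 means O(¬certify_record).
From O(¬certify_record) and premise 9, O(¬certify_record → ¬forward_summons), we obtain O(¬forward_summons).
Premise 8 is O(sound_alarm → forward_summons); contrapositively O(¬forward_summons → ¬sound_alarm). Since O(¬forward_summons) holds, K gives O(¬sound_alarm).
Applying K to premise 10 (O(¬sound_alarm → escalate_claim)) and O(¬sound_alarm) yields O(escalate_claim).
The contrapositive of premise 11 (O(¬disarm_system → ¬escalate_claim)) is O(escalate_claim → disarm_system), and O(escalate_claim) is already established, so O(disarm_system).
The contrapositive of premise 4 (O(file_license → ¬disarm_system)) is O(disarm_system → ¬file_license), and O(disarm_system) is already established, so O(¬file_license).
Premises 1, 2, 3, 5, 6 do not contribute to this derivation.
So O(¬file_license) follows.

Yes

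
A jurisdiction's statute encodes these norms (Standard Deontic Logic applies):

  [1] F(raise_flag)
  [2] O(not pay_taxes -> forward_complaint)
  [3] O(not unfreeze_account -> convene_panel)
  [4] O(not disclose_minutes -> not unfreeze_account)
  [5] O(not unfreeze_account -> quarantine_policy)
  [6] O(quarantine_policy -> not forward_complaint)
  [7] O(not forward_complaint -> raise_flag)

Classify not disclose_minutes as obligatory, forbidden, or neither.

Forbidden

Premise 1 is F(raise_flag), i.e. O(not raise_flag).
Premise 7 is O(not forward_complaint -> raise_flag); contrapositively O(not raise_flag -> forward_complaint). Since O(not raise_flag) holds, K gives O(forward_complaint).
Premise 6, O(quarantine_policy -> not forward_complaint), contraposes to O(forward_complaint -> not quarantine_policy); with O(forward_complaint) we get O(not quarantine_policy).
Premise 5, O(not unfreeze_account -> quarantine_policy), contraposes to O(not quarantine_policy -> unfreeze_account); with O(not quarantine_policy) we get O(unfreeze_account).
Premise 4 is O(not disclose_minutes -> not unfreeze_account); contrapositively O(unfreeze_account -> disclose_minutes). Since O(unfreeze_account) holds, K gives O(disclose_minutes).
Premises 2, 3 do not contribute to this derivation.
Thus O(disclose_minutes), which is F(not disclose_minutes): not disclose_minutes is forbidden.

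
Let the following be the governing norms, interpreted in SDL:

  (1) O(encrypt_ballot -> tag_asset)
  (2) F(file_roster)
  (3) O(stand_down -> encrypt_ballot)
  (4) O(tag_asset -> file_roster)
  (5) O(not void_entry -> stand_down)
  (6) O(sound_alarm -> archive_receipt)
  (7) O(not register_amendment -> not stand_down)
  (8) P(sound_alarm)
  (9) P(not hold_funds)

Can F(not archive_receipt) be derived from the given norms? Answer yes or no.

Premise 6 is O(sound_alarm -> archive_receipt), but O(sound_alarm) is not derivable from the premises (the permission P(sound_alarm) asserts only not O(not sound_alarm), not O(sound_alarm)), so it does not yield O(archive_receipt).
No other premise forces O(archive_receipt). An ideal world satisfying every premise can still have not archive_receipt true, so F(not archive_receipt) is not derivable.

No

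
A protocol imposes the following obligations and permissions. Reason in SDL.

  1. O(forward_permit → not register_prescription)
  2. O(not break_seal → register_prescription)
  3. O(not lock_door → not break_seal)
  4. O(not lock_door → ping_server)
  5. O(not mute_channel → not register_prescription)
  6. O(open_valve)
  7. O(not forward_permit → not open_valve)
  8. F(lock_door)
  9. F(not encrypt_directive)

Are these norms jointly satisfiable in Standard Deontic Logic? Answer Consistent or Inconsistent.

Premise 6 states O(open_valve) outright.
The contrapositive of premise 7 (O(not forward_permit → not open_valve)) is O(open_valve → forward_permit), and O(open_valve) is already established, so O(forward_permit).
From O(forward_permit) and premise 1, O(forward_permit → not register_prescription), we obtain O(not register_prescription).
The contrapositive of premise 2 (O(not break_seal → register_prescription)) is O(not register_prescription → break_seal), and O(not register_prescription) is already established, so O(break_seal).
Premise 3, O(not lock_door → not break_seal), contraposes to O(break_seal → lock_door); with O(break_seal) we get O(lock_door).
However, F(lock_door) at premise 8 amounts to O(not lock_door).
We now have both O(lock_door) and O(not lock_door) — lock_door is simultaneously obligatory and forbidden, violating the D-axiom.

Inconsistent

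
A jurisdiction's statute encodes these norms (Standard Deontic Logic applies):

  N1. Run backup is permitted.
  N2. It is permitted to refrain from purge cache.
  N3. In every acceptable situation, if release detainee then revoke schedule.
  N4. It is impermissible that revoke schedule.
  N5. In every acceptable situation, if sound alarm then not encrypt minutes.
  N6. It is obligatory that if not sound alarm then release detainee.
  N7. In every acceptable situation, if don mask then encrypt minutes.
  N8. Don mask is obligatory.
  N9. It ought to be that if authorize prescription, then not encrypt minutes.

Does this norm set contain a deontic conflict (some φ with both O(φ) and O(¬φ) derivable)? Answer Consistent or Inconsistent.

Inconsistent

Premise 4 is F(revoke_schedule), i.e. O(¬revoke_schedule).
The contrapositive of premise 3 (O(release_detainee → revoke_schedule)) is O(¬revoke_schedule → ¬release_detainee), and O(¬revoke_schedule) is already established, so O(¬release_detainee).
The contrapositive of premise 6 (O(¬sound_alarm → release_detainee)) is O(¬release_detainee → sound_alarm), and O(¬release_detainee) is already established, so O(sound_alarm).
From O(sound_alarm) and premise 5, O(sound_alarm → ¬encrypt_minutes), we obtain O(¬encrypt_minutes).
Premise 7, O(don_mask → encrypt_minutes), contraposes to O(¬encrypt_minutes → ¬don_mask); with O(¬encrypt_minutes) we get O(¬don_mask).
However, premise 8 gives O(don_mask).
We now have both O(¬don_mask) and O(don_mask) — don_mask is simultaneously obligatory and forbidden, violating the D-axiom.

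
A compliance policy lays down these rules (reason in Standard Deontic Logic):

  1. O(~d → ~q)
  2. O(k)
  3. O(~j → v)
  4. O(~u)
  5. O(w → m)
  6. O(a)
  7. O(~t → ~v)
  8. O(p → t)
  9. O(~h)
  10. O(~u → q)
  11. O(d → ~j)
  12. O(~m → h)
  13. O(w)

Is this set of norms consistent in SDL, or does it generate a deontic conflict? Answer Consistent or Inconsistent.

Premise 12 is O(~m → h), but O(~m) is not derivable from the premises, so it does not yield O(h).
So O(h) is not derivable, and the apparent clash with O(~h) does not arise.
A world satisfying every obligation exists (e.g. a=true, d=true, h=false, j=false, k=true, m=true, p=false, q=true, t=true, u=false, v=true, w=true); no atom is both obligatory and forbidden, so the set is consistent.

Consistent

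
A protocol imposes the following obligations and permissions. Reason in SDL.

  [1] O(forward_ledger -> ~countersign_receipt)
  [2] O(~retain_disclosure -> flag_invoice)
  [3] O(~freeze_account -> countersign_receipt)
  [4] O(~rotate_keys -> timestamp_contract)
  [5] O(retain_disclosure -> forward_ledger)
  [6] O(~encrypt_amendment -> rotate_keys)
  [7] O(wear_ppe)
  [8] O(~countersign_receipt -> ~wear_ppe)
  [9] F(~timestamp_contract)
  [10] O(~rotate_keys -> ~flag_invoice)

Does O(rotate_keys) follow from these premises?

Yes

Premise 7 gives O(wear_ppe).
Premise 8 is O(~countersign_receipt -> ~wear_ppe); contrapositively O(wear_ppe -> countersign_receipt). Since O(wear_ppe) holds, K gives O(countersign_receipt).
Premise 1, O(forward_ledger -> ~countersign_receipt), contraposes to O(countersign_receipt -> ~forward_ledger); with O(countersign_receipt) we get O(~forward_ledger).
Premise 5, O(retain_disclosure -> forward_ledger), contraposes to O(~forward_ledger -> ~retain_disclosure); with O(~forward_ledger) we get O(~retain_disclosure).
With premise 2, O(~retain_disclosure -> flag_invoice), the K-axiom yields O(flag_invoice).
Premise 10 is O(~rotate_keys -> ~flag_invoice); contrapositively O(flag_invoice -> rotate_keys). Since O(flag_invoice) holds, K gives O(rotate_keys).
Premises 3, 4, 6, 9 do not contribute to this derivation.
So O(rotate_keys) follows.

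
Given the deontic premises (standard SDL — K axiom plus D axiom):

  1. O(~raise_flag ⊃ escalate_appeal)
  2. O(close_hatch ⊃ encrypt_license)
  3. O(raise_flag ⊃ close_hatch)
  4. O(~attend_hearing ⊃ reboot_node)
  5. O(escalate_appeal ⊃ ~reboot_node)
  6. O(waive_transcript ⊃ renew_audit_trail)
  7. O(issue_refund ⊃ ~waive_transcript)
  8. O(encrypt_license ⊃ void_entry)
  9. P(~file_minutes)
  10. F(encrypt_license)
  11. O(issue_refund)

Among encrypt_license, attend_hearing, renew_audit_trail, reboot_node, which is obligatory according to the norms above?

attend_hearing

Premise 10, F(encrypt_license), is equivalent to O(~encrypt_license).
Premise 2 is O(close_hatch ⊃ encrypt_license); contrapositively O(~encrypt_license ⊃ ~close_hatch). Since O(~encrypt_license) holds, K gives O(~close_hatch).
Premise 3, O(raise_flag ⊃ close_hatch), contraposes to O(~close_hatch ⊃ ~raise_flag); with O(~close_hatch) we get O(~raise_flag).
Premise 1 is O(~raise_flag ⊃ escalate_appeal); since O(~raise_flag), deontic closure gives O(escalate_appeal).
Premise 5 is O(escalate_appeal ⊃ ~reboot_node); since O(escalate_appeal), deontic closure gives O(~reboot_node).
Premise 4 is O(~attend_hearing ⊃ reboot_node); contrapositively O(~reboot_node ⊃ attend_hearing). Since O(~reboot_node) holds, K gives O(attend_hearing).
So O(attend_hearing) holds — attend_hearing is obligatory. None of the other listed options is made obligatory by any chain of premises.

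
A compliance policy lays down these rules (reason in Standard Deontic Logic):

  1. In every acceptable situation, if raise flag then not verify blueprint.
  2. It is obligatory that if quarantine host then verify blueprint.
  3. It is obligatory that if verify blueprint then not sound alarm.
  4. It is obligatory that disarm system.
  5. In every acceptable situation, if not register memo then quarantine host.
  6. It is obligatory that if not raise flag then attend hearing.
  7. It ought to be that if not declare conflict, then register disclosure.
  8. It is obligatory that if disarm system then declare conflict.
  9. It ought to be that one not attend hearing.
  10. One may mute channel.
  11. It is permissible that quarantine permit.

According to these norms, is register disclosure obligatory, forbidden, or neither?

Neither

Premise 7 is O(¬declare_conflict → register_disclosure), but O(¬declare_conflict) is not derivable from the premises, so it does not yield O(register_disclosure).
No premise or chain of K-axiom applications forces O(register_disclosure), and none forces O(¬register_disclosure). So register_disclosure is neither obligatory nor forbidden under these norms.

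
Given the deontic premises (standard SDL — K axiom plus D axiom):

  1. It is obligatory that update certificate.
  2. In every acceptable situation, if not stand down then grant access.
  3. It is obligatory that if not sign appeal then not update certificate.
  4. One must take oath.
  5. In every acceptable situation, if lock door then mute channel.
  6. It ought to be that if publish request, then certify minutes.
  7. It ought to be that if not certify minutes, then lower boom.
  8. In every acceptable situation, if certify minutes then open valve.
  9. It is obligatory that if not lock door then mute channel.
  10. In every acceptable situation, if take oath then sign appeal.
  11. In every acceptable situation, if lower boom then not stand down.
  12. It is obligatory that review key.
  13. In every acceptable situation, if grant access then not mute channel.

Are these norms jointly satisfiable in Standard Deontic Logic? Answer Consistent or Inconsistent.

Premise 3 is O(¬sign_appeal → ¬update_certificate), but O(¬sign_appeal) is not derivable from the premises, so it does not yield O(¬update_certificate).
So O(¬update_certificate) is not derivable, and the apparent clash with O(update_certificate) does not arise.
A world satisfying every obligation exists (e.g. certify_minutes=true, grant_access=false, lock_door=false, lower_boom=false, mute_channel=true, open_valve=true, publish_request=false, review_key=true, sign_appeal=true, stand_down=true, take_oath=true, update_certificate=true); no atom is both obligatory and forbidden, so the set is consistent.

Consistent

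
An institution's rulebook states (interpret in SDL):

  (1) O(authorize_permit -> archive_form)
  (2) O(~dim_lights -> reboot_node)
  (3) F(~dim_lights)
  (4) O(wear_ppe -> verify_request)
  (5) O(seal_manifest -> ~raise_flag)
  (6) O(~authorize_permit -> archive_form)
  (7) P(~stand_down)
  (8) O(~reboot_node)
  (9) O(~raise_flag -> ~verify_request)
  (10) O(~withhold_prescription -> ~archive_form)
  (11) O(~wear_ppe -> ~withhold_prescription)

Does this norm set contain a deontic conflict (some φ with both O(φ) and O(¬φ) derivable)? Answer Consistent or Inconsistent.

Consistent

Premise 2 is O(~dim_lights -> reboot_node), but O(~dim_lights) is not derivable from the premises, so it does not yield O(reboot_node).
So O(reboot_node) is not derivable, and the apparent clash with O(~reboot_node) does not arise.
A world satisfying every obligation exists (e.g. archive_form=true, authorize_permit=false, dim_lights=true, raise_flag=true, reboot_node=false, seal_manifest=false, stand_down=false, verify_request=true, wear_ppe=true, withhold_prescription=true); no atom is both obligatory and forbidden, so the set is consistent.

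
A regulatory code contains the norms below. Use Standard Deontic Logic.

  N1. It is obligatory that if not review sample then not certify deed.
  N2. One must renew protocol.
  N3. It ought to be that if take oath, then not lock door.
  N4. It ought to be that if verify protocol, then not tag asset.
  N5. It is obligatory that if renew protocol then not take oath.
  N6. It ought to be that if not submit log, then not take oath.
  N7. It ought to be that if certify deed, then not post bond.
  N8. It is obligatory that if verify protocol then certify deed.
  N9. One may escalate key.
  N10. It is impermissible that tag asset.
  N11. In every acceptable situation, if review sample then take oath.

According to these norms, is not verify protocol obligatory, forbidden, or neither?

Premise 2 states O(renew_protocol) outright.
From O(renew_protocol) and premise 5, O(renew_protocol → ¬take_oath), we obtain O(¬take_oath).
The contrapositive of premise 11 (O(review_sample → take_oath)) is O(¬take_oath → ¬review_sample), and O(¬take_oath) is already established, so O(¬review_sample).
With premise 1, O(¬review_sample → ¬certify_deed), the K-axiom yields O(¬certify_deed).
Premise 8, O(verify_protocol → certify_deed), contraposes to O(¬certify_deed → ¬verify_protocol); with O(¬certify_deed) we get O(¬verify_protocol).
Premises 3, 4, 6, 7, 9, 10 do not contribute to this derivation.
Hence ¬verify_protocol is obligatory.

Obligatory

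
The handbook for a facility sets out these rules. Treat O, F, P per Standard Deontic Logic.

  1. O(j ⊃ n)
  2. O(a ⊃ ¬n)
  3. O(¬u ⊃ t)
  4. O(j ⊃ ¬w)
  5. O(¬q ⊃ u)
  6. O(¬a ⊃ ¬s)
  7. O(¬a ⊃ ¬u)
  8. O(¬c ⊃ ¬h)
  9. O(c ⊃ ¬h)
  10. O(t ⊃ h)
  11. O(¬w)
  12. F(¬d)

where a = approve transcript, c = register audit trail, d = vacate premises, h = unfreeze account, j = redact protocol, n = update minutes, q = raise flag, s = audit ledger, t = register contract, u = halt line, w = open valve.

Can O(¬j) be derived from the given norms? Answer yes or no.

Yes

Premises 8 and 9 are O(¬c ⊃ ¬h) and O(c ⊃ ¬h); every ideal world satisfies ¬c or c, so in either case ¬h holds — hence O(¬h).
Premise 10 is O(t ⊃ h); contrapositively O(¬h ⊃ ¬t). Since O(¬h) holds, K gives O(¬t).
Premise 3, O(¬u ⊃ t), contraposes to O(¬t ⊃ u); with O(¬t) we get O(u).
Premise 7, O(¬a ⊃ ¬u), contraposes to O(u ⊃ a); with O(u) we get O(a).
Premise 2 is O(a ⊃ ¬n); since O(a), deontic closure gives O(¬n).
The contrapositive of premise 1 (O(j ⊃ n)) is O(¬n ⊃ ¬j), and O(¬n) is already established, so O(¬j).
Premises 4, 5, 6, 11, 12 do not contribute to this derivation.
So O(¬j) follows.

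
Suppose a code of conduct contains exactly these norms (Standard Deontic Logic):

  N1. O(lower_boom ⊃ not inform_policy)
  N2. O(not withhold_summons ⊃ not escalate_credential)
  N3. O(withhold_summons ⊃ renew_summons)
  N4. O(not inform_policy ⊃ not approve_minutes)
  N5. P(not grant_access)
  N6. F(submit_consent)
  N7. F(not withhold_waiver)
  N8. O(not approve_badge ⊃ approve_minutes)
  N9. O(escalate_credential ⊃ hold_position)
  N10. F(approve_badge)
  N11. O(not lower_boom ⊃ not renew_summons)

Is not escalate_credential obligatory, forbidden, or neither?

Obligatory

Premise 10, F(approve_badge), is equivalent to O(not approve_badge).
With premise 8, O(not approve_badge ⊃ approve_minutes), the K-axiom yields O(approve_minutes).
Premise 4 is O(not inform_policy ⊃ not approve_minutes); contrapositively O(approve_minutes ⊃ inform_policy). Since O(approve_minutes) holds, K gives O(inform_policy).
Premise 1, O(lower_boom ⊃ not inform_policy), contraposes to O(inform_policy ⊃ not lower_boom); with O(inform_policy) we get O(not lower_boom).
Applying K to premise 11 (O(not lower_boom ⊃ not renew_summons)) and O(not lower_boom) yields O(not renew_summons).
Premise 3 is O(withhold_summons ⊃ renew_summons); contrapositively O(not renew_summons ⊃ not withhold_summons). Since O(not renew_summons) holds, K gives O(not withhold_summons).
Applying K to premise 2 (O(not withhold_summons ⊃ not escalate_credential)) and O(not withhold_summons) yields O(not escalate_credential).
Premises 5, 6, 7, 9 do not contribute to this derivation.
Hence not escalate_credential is obligatory.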